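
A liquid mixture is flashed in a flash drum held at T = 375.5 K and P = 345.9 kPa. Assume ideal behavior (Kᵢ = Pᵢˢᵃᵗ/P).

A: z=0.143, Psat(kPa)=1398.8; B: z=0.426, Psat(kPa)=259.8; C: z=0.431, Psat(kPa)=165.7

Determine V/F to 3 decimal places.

V/F = 0.088

Raoult's law: Kᵢ = Pᵢˢᵃᵗ/P = Pᵢˢᵃᵗ/345.9.
  K_A = 1398.8/345.9 = 4.04394, K_B = 259.8/345.9 = 0.75108, K_C = 165.7/345.9 = 0.47904
Rachford–Rice: g(V/F) = Σ zᵢ(Kᵢ−1)/(1+V/F(Kᵢ−1)) = 0.
Check two-phase: ΣzᵢKᵢ = 1.105 > 1 and Σzᵢ/Kᵢ = 1.502 > 1, so g(0) = 0.105 > 0 and g(1) = -0.502 < 0.
Iterate (Newton) starting at V/F = 0.63:
  V/F = 0.630: g = -0.3108, g' = -0.452 → V/F = 0.000
  V/F = 0.000: g = 0.1047, g' = -1.468 → V/F = 0.071
  V/F = 0.071: g = 0.0165, g' = -1.048 → V/F = 0.087
  V/F = 0.087: g = 0.0005, g' = -0.984 → V/F = 0.088
Converged at V/F = 0.088.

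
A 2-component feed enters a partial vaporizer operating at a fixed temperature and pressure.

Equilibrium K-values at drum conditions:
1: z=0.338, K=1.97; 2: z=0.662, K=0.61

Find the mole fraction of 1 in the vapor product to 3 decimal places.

y_1 = 0.565

Rachford–Rice: g(V/F) = Σ zᵢ(Kᵢ−1)/(1+V/F(Kᵢ−1)) = 0.
g(0) = ΣzᵢKᵢ − 1 = 0.070 and g(1) = 1 − Σzᵢ/Kᵢ = -0.257, so a root lies in (0, 1).
Newton iteration, V/F⁰ = 0.5:
  V/F = 0.500: g = -0.0999, g' = -0.300 → V/F = 0.166
  V/F = 0.166: g = 0.0062, g' = -0.351 → V/F = 0.184
Converged at V/F = 0.184.
Compositions from xᵢ = zᵢ/(1+V/F(Kᵢ−1)), yᵢ = Kᵢxᵢ:
  1: x = 0.287, y = 0.565
  2: x = 0.713, y = 0.435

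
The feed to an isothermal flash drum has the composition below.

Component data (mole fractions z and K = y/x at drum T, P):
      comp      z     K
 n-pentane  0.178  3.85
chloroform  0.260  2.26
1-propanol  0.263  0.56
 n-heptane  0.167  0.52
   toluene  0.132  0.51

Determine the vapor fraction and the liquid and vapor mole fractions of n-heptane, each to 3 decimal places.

ψ = 0.622, x_n-heptane = 0.238, y_n-heptane = 0.124

Let ψ = V/F and solve Σ zᵢ(Kᵢ−1)/(1+ψ(Kᵢ−1)) = 0.
g(0) = ΣzᵢKᵢ − 1 = 0.574 and g(1) = 1 − Σzᵢ/Kᵢ = -0.211, so a root lies in (0, 1).
Iterate (Newton) starting at ψ = 0.5:
  ψ = 0.500: g = 0.0707, g' = -0.607 → ψ = 0.616
  ψ = 0.616: g = 0.0031, g' = -0.560 → ψ = 0.622
Converged at ψ = 0.622.
Compositions from xᵢ = zᵢ/(1+ψ(Kᵢ−1)), yᵢ = Kᵢxᵢ:
  n-pentane: x = 0.064, y = 0.247
  chloroform: x = 0.146, y = 0.329
  1-propanol: x = 0.362, y = 0.203
  n-heptane: x = 0.238, y = 0.124
  toluene: x = 0.190, y = 0.097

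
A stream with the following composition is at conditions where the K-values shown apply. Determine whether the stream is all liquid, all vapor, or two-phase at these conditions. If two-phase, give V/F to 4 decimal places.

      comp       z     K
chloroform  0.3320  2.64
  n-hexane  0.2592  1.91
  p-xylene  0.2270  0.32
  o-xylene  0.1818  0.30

two-phase, V/F = 0.5381

ΣzᵢKᵢ = 1.4987; Σzᵢ/Kᵢ = 1.5768.
Both exceed 1, so a two-phase solution exists.
Let ψ = V/F and solve Σ zᵢ(Kᵢ−1)/(1+ψ(Kᵢ−1)) = 0.
Iterate (Newton) starting at ψ = 0.5:
  ψ = 0.5000: g = 0.03161, g' = -0.8228 → ψ = 0.5384
  ψ = 0.5384: g = -0.00029, g' = -0.8392 → ψ = 0.5381
Converged at ψ = 0.5381.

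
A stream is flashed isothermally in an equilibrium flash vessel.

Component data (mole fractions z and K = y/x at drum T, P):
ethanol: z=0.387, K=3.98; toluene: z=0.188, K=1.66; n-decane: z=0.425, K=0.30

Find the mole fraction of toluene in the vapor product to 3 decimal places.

y_toluene = 0.225

Let ψ = V/F and solve Σ zᵢ(Kᵢ−1)/(1+ψ(Kᵢ−1)) = 0.
g(0) = ΣzᵢKᵢ − 1 = 0.980 and g(1) = 1 − Σzᵢ/Kᵢ = -0.627, so a root lies in (0, 1).
Iterate (Newton) starting at ψ = 0.5:
  ψ = 0.500: g = 0.0988, g' = -1.093 → ψ = 0.590
  ψ = 0.590: g = 0.0003, g' = -1.099 → ψ = 0.591
Converged at ψ = 0.591.
Compositions from xᵢ = zᵢ/(1+ψ(Kᵢ−1)), yᵢ = Kᵢxᵢ:
  ethanol: x = 0.140, y = 0.558
  toluene: x = 0.135, y = 0.225
  n-decane: x = 0.725, y = 0.217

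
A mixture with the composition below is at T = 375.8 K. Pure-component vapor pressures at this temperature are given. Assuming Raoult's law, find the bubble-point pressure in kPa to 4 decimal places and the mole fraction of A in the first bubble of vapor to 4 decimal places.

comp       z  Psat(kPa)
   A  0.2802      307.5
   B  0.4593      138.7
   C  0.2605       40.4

Pbub = 160.3906 kPa, y_A = 0.5372

At the bubble point ψ → 0, so ΣzᵢKᵢ = 1 with Kᵢ = Pᵢˢᵃᵗ/P ⇒ P = ΣzᵢPᵢˢᵃᵗ.
P = 0.2802·307.5 + 0.4593·138.7 + 0.2605·40.4 = 160.3906 kPa
yᵢ = zᵢPᵢˢᵃᵗ/P ⇒ y_A = 0.2802·307.5/160.3906 = 0.5372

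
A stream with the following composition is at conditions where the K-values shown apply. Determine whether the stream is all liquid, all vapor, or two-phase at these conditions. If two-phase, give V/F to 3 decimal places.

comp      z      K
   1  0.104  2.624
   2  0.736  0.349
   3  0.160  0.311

all liquid

ΣzᵢKᵢ = 0.580; Σzᵢ/Kᵢ = 2.663.
Since ΣzᵢKᵢ < 1 the mixture is below its bubble point — single liquid phase.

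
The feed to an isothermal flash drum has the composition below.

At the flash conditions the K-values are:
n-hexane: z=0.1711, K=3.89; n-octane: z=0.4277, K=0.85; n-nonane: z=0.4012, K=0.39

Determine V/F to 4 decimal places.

Material balance + equilibrium reduce to Σ zᵢ(Kᵢ−1)/(1+V/F(Kᵢ−1)) = 0.
g(0) = ΣzᵢKᵢ − 1 = 0.1856 and g(1) = 1 − Σzᵢ/Kᵢ = -0.5759, so a root lies in (0, 1).
Newton iteration, V/F⁰ = 0.47:
  V/F = 0.4700: g = -0.20244, g' = -0.5615 → V/F = 0.1095
  V/F = 0.1095: g = 0.04818, g' = -1.0061 → V/F = 0.1573
  V/F = 0.1573: g = 0.00349, g' = -0.8680 → V/F = 0.1614
Converged at V/F = 0.1614.

V/F = 0.1614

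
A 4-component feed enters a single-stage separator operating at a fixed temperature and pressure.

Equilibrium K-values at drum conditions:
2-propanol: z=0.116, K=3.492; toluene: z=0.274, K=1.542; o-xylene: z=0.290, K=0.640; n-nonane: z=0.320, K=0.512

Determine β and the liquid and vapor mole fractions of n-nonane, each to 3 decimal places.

β = 0.285, x_n-nonane = 0.372, y_n-nonane = 0.190

Iterate (Newton) starting at β = 0.5:
  β = 0.500: g = -0.0883, g' = -0.382 → β = 0.269
  β = 0.269: g = 0.0075, g' = -0.467 → β = 0.285
Converged at β = 0.285.
Compositions from xᵢ = zᵢ/(1+β(Kᵢ−1)), yᵢ = Kᵢxᵢ:
  2-propanol: x = 0.068, y = 0.237
  toluene: x = 0.237, y = 0.366
  o-xylene: x = 0.323, y = 0.207
  n-nonane: x = 0.372, y = 0.190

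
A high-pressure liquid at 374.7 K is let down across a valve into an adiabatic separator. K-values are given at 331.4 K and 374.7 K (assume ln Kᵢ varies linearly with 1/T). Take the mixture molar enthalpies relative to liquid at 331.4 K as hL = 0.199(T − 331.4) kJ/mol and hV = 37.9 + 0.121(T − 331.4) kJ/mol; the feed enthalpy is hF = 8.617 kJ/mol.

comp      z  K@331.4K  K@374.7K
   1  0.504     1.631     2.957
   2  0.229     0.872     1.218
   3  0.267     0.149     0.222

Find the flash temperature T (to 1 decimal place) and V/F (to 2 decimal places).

T = 333.7 K, V/F = 0.22

Adiabatic flash: solve Rachford–Rice at each trial T, then check hF = ψ·hV(T) + (1−ψ)·hL(T).
  T = 331.4 K: K = (1.631, 0.872, 0.149), RR gives ψ = 0.150, H_out = 5.701 kJ/mol
  T = 374.7 K: K = (2.957, 1.218, 0.222), RR gives ψ = 0.703, H_out = 32.885 kJ/mol
  T = 353.0 K: K = (2.235, 1.041, 0.184), RR gives ψ = 0.532, H_out = 23.556 kJ/mol
  T = 342.2 K: K = (1.919, 0.955, 0.166), RR gives ψ = 0.391, H_out = 16.634 kJ/mol
  T = 336.8 K: K = (1.771, 0.913, 0.157), RR gives ψ = 0.289, H_out = 11.920 kJ/mol
  T = 334.1 K: K = (1.700, 0.893, 0.153), RR gives ψ = 0.226, H_out = 9.049 kJ/mol
  T = 332.8 K: K = (1.667, 0.883, 0.151), RR gives ψ = 0.191, H_out = 7.504 kJ/mol
Linear interpolation between T = 332.8 (H_out = 7.504) and T = 334.1 (H_out = 9.049) on hF = 8.617 gives T ≈ 333.7 K, at which ψ = 0.22.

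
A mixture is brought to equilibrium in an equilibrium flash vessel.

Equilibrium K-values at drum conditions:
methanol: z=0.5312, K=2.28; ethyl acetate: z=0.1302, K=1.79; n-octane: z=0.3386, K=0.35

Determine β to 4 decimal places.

Material balance + equilibrium reduce to Σ zᵢ(Kᵢ−1)/(1+β(Kᵢ−1)) = 0.
g(0) = ΣzᵢKᵢ − 1 = 0.5627 and g(1) = 1 − Σzᵢ/Kᵢ = -0.2731, so a root lies in (0, 1).
Newton iteration, β⁰ = 0.5:
  β = 0.5000: g = 0.16227, g' = -0.6793 → β = 0.7389
  β = 0.7389: g = -0.00907, g' = -0.7919 → β = 0.7274
  β = 0.7274: g = -0.00006, g' = -0.7809 → β = 0.7273
Converged at β = 0.7273.

β = 0.7273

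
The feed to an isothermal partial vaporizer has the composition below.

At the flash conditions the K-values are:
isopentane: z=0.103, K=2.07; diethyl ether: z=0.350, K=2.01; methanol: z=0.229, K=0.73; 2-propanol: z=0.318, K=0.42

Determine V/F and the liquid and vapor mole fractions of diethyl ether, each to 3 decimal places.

V/F = 0.444, x_diethyl ether = 0.242, y_diethyl ether = 0.486

Rachford–Rice: g(V/F) = Σ zᵢ(Kᵢ−1)/(1+V/F(Kᵢ−1)) = 0.
Feasibility: ΣzᵢKᵢ = 1.217, Σzᵢ/Kᵢ = 1.295 — both > 1, two phases present.
Newton iteration, V/F⁰ = 0.5:
  V/F = 0.500: g = -0.0246, g' = -0.442 → V/F = 0.444
Converged at V/F = 0.444.
Compositions from xᵢ = zᵢ/(1+V/F(Kᵢ−1)), yᵢ = Kᵢxᵢ:
  isopentane: x = 0.070, y = 0.145
  diethyl ether: x = 0.242, y = 0.486
  methanol: x = 0.260, y = 0.190
  2-propanol: x = 0.428, y = 0.180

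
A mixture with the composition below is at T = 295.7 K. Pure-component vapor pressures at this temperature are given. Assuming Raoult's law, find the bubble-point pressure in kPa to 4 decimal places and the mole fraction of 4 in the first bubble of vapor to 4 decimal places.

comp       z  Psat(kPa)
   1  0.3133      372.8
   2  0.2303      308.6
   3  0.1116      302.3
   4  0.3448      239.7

At the bubble point ψ → 0, so ΣzᵢKᵢ = 1 with Kᵢ = Pᵢˢᵃᵗ/P ⇒ P = ΣzᵢPᵢˢᵃᵗ.
P = 0.3133·372.8 + 0.2303·308.6 + 0.1116·302.3 + 0.3448·239.7 = 304.2541 kPa
yᵢ = zᵢPᵢˢᵃᵗ/P ⇒ y_4 = 0.3448·239.7/304.2541 = 0.2716

Pbub = 304.2541 kPa, y_4 = 0.2716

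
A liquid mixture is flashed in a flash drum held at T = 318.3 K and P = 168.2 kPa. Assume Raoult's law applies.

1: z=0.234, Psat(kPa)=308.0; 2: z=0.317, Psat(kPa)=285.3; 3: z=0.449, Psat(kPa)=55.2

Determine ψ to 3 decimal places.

ψ = 0.224

Raoult's law: Kᵢ = Pᵢˢᵃᵗ/P = Pᵢˢᵃᵗ/168.2.
  K_1 = 308.0/168.2 = 1.83115, K_2 = 285.3/168.2 = 1.69620, K_3 = 55.2/168.2 = 0.32818
Newton iteration, ψ⁰ = 0.66:
  ψ = 0.660: g = -0.2651, g' = -0.794 → ψ = 0.326
  ψ = 0.326: g = -0.0533, g' = -0.534 → ψ = 0.226
  ψ = 0.226: g = -0.0013, g' = -0.511 → ψ = 0.224
Converged at ψ = 0.224.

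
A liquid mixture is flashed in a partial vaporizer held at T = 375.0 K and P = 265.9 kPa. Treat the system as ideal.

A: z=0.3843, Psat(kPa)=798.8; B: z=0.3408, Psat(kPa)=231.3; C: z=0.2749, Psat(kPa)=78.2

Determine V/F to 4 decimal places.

Raoult's law: Kᵢ = Pᵢˢᵃᵗ/P = Pᵢˢᵃᵗ/265.9.
  K_A = 798.8/265.9 = 3.004137, K_B = 231.3/265.9 = 0.869876, K_C = 78.2/265.9 = 0.294096
Newton iteration, V/F⁰ = 0.5:
  V/F = 0.5000: g = 0.03736, g' = -0.7189 → V/F = 0.5520
  V/F = 0.5520: g = -0.00003, g' = -0.7223 → V/F = 0.5519
Converged at V/F = 0.5519.

V/F = 0.5519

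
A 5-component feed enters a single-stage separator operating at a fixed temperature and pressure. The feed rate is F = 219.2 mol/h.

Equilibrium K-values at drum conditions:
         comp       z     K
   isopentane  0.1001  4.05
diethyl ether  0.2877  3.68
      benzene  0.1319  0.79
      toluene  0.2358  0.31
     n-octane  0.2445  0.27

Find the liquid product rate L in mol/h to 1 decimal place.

Let β = V/F and solve Σ zᵢ(Kᵢ−1)/(1+β(Kᵢ−1)) = 0.
Feasibility: ΣzᵢKᵢ = 1.7075, Σzᵢ/Kᵢ = 1.9361 — both > 1, two phases present.
Iterate (Newton) starting at β = 0.5:
  β = 0.5000: g = -0.11001, g' = -1.1155 → β = 0.4014
  β = 0.4014: g = 0.00100, g' = -1.1502 → β = 0.4022
Converged at β = 0.4022.
Then V = β·F = 0.4022·219.2 = 88.2 mol/h and L = F − V = 131.0 mol/h.

L = 131.0 mol/h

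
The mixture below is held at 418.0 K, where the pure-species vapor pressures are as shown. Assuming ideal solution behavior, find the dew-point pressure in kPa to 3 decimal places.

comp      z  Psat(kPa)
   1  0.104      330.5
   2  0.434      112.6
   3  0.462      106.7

At the dew point ψ → 1, so Σzᵢ/Kᵢ = 1 with Kᵢ = Pᵢˢᵃᵗ/P ⇒ 1/P = Σzᵢ/Pᵢˢᵃᵗ.
1/P = 0.104/330.5 + 0.434/112.6 + 0.462/106.7 = 0.008499 ⇒ P = 117.662 kPa

Pdew = 117.662 kPa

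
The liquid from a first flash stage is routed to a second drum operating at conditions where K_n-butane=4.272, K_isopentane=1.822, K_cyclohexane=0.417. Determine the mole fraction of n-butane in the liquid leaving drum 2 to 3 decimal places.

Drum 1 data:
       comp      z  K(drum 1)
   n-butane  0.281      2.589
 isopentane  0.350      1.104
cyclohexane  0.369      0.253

Drum 1:
Iterate (Newton) starting at ψ₁ = 0.5:
  ψ₁ = 0.500: g = -0.1566, g' = -0.748 → ψ₁ = 0.291
  ψ₁ = 0.291: g = -0.0114, g' = -0.672 → ψ₁ = 0.274
Converged at ψ₁ = 0.274.
Drum-1 compositions:
  n-butane: x = 0.196, y = 0.507
  isopentane: x = 0.340, y = 0.376
  cyclohexane: x = 0.464, y = 0.117
Drum-2 feed = drum-1 liquid: z₂ = (0.1958, 0.3403, 0.4639).
Drum 2:
Iterate (Newton) starting at ψ₂ = 0.5:
  ψ₂ = 0.500: g = 0.0596, g' = -0.731 → ψ₂ = 0.581
  ψ₂ = 0.581: g = 0.0008, g' = -0.715 → ψ₂ = 0.583
Converged at ψ₂ = 0.583.
  n-butane: x = 0.067, y = 0.288
  isopentane: x = 0.230, y = 0.419
  cyclohexane: x = 0.703, y = 0.293

x_n-butane (drum 2) = 0.067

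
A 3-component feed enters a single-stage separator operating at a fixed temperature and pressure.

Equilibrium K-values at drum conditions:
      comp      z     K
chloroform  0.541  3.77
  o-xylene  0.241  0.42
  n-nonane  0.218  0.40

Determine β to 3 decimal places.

Material balance + equilibrium reduce to Σ zᵢ(Kᵢ−1)/(1+β(Kᵢ−1)) = 0.
g(0) = ΣzᵢKᵢ − 1 = 1.228 and g(1) = 1 − Σzᵢ/Kᵢ = -0.262, so a root lies in (0, 1).
Newton iteration, β⁰ = 0.5:
  β = 0.500: g = 0.2446, g' = -1.051 → β = 0.733
  β = 0.733: g = 0.0181, g' = -0.947 → β = 0.752
Converged at β = 0.752.

β = 0.752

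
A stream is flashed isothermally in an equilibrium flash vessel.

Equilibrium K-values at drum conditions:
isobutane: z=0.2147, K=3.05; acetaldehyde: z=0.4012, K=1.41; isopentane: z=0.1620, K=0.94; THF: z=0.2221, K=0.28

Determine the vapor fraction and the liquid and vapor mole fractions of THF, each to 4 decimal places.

Rachford–Rice: g(ψ) = Σ zᵢ(Kᵢ−1)/(1+ψ(Kᵢ−1)) = 0.
Check two-phase: ΣzᵢKᵢ = 1.4350 > 1 and Σzᵢ/Kᵢ = 1.3205 > 1, so g(0) = 0.4350 > 0 and g(1) = -0.3205 < 0.
Newton iteration, ψ⁰ = 0.43:
  ψ = 0.4300: g = 0.13217, g' = -0.5458 → ψ = 0.6722
  ψ = 0.6722: g = -0.00596, g' = -0.6340 → ψ = 0.6628
  ψ = 0.6628: g = -0.00004, g' = -0.6257 → ψ = 0.6627
Converged at ψ = 0.6627.
Compositions from xᵢ = zᵢ/(1+ψ(Kᵢ−1)), yᵢ = Kᵢxᵢ:
  isobutane: x = 0.0910, y = 0.2776
  acetaldehyde: x = 0.3155, y = 0.4448
  isopentane: x = 0.1687, y = 0.1586
  THF: x = 0.4248, y = 0.1189

ψ = 0.6627, x_THF = 0.4248, y_THF = 0.1189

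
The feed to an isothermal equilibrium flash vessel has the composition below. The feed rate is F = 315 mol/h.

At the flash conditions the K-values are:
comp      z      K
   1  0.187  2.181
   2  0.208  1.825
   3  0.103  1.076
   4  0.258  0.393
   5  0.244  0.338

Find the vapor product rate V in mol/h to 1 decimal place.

Material balance + equilibrium reduce to Σ zᵢ(Kᵢ−1)/(1+V/F(Kᵢ−1)) = 0.
Feasibility: ΣzᵢKᵢ = 1.082, Σzᵢ/Kᵢ = 1.674 — both > 1, two phases present.
Iterate (Newton) starting at V/F = 0.5:
  V/F = 0.500: g = -0.1984, g' = -0.609 → V/F = 0.174
  V/F = 0.174: g = -0.0169, g' = -0.544 → V/F = 0.143
Converged at V/F = 0.143.
Then V = V/F·F = 0.1435·315 = 45.2 mol/h and L = F − V = 269.8 mol/h.

V = 45.2 mol/h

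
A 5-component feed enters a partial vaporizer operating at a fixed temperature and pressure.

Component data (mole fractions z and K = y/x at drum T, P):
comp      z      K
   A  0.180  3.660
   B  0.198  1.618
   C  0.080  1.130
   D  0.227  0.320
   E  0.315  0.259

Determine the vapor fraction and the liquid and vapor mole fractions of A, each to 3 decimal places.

Newton–Raphson from ψ = 0.37:
  ψ = 0.370: g = -0.1770, g' = -0.891 → ψ = 0.171
  ψ = 0.171: g = 0.0078, g' = -1.026 → ψ = 0.179
Converged at ψ = 0.179.
Compositions from xᵢ = zᵢ/(1+ψ(Kᵢ−1)), yᵢ = Kᵢxᵢ:
  A: x = 0.122, y = 0.446
  B: x = 0.178, y = 0.288
  C: x = 0.078, y = 0.088
  D: x = 0.258, y = 0.083
  E: x = 0.363, y = 0.094

ψ = 0.179, x_A = 0.122, y_A = 0.446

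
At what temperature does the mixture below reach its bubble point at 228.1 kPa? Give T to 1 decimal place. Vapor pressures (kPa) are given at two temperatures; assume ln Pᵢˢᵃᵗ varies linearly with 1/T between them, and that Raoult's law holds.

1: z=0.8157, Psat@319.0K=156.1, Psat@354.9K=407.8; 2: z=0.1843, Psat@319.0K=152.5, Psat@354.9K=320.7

T = 333.0 K

Bubble-point temperature: ΣzᵢPᵢˢᵃᵗ(T) = P. Interpolate ln Pᵢˢᵃᵗ = aᵢ + bᵢ/T.
  T = 319.0 K: ΣzᵢPᵢˢᵃᵗ = 155.44 kPa
  T = 354.9 K: ΣzᵢPᵢˢᵃᵗ = 391.75 kPa
  T = 336.9 K: ΣzᵢPᵢˢᵃᵗ = 252.39 kPa
  T = 327.9 K: ΣzᵢPᵢˢᵃᵗ = 199.06 kPa
  T = 332.4 K: ΣzᵢPᵢˢᵃᵗ = 224.49 kPa
  T = 334.6 K: ΣzᵢPᵢˢᵃᵗ = 237.81 kPa
Interpolating between 332.4 K and 334.6 K gives T ≈ 333.0 K.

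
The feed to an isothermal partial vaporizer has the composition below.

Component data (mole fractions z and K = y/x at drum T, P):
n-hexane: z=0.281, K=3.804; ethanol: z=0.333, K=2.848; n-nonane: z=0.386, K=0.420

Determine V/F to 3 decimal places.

V/F = 0.885

Rachford–Rice: g(V/F) = Σ zᵢ(Kᵢ−1)/(1+V/F(Kᵢ−1)) = 0.
Feasibility: ΣzᵢKᵢ = 2.179, Σzᵢ/Kᵢ = 1.110 — both > 1, two phases present.
Iterate (Newton) starting at V/F = 0.5:
  V/F = 0.500: g = 0.3326, g' = -0.948 → V/F = 0.851
  V/F = 0.851: g = 0.0299, g' = -0.871 → V/F = 0.885
Converged at V/F = 0.885.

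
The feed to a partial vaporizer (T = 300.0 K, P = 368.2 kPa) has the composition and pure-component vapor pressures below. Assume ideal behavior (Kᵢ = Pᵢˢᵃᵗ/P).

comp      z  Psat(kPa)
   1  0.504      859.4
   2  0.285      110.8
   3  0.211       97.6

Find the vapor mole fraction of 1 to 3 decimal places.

y_1 = 0.814

Raoult's law: Kᵢ = Pᵢˢᵃᵗ/P = Pᵢˢᵃᵗ/368.2.
  K_1 = 859.4/368.2 = 2.33406, K_2 = 110.8/368.2 = 0.30092, K_3 = 97.6/368.2 = 0.26507
Rachford–Rice: g(ψ) = Σ zᵢ(Kᵢ−1)/(1+ψ(Kᵢ−1)) = 0.
Feasibility: ΣzᵢKᵢ = 1.318, Σzᵢ/Kᵢ = 1.959 — both > 1, two phases present.
Newton iteration, ψ⁰ = 0.5:
  ψ = 0.500: g = -0.1481, g' = -0.937 → ψ = 0.342
  ψ = 0.342: g = -0.0072, g' = -0.867 → ψ = 0.334
Converged at ψ = 0.334.
Compositions from xᵢ = zᵢ/(1+ψ(Kᵢ−1)), yᵢ = Kᵢxᵢ:
  1: x = 0.349, y = 0.814
  2: x = 0.372, y = 0.112
  3: x = 0.280, y = 0.074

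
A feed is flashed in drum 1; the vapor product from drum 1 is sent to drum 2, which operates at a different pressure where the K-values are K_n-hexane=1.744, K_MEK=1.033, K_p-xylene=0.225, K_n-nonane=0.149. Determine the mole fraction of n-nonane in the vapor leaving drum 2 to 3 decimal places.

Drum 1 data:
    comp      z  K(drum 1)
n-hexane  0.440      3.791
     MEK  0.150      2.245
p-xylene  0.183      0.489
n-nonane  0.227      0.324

y_n-nonane (drum 2) = 0.031

Drum 1:
Rachford–Rice: g(ψ₁) = Σ zᵢ(Kᵢ−1)/(1+ψ₁(Kᵢ−1)) = 0.
g(0) = ΣzᵢKᵢ − 1 = 1.168 and g(1) = 1 − Σzᵢ/Kᵢ = -0.258, so a root lies in (0, 1).
Newton–Raphson from ψ₁ = 0.5:
  ψ₁ = 0.500: g = 0.2703, g' = -1.009 → ψ₁ = 0.768
  ψ₁ = 0.768: g = 0.0130, g' = -0.986 → ψ₁ = 0.781
Converged at ψ₁ = 0.781.
Drum-1 compositions:
  n-hexane: x = 0.138, y = 0.524
  MEK: x = 0.076, y = 0.171
  p-xylene: x = 0.305, y = 0.149
  n-nonane: x = 0.481, y = 0.156
Drum-2 feed = drum-1 vapor: z₂ = (0.5245, 0.1707, 0.1489, 0.1558).
Drum 2:
Let ψ₂ = V/F and solve Σ zᵢ(Kᵢ−1)/(1+ψ₂(Kᵢ−1)) = 0.
Feasibility: ΣzᵢKᵢ = 1.148, Σzᵢ/Kᵢ = 2.174 — both > 1, two phases present.
Newton iteration, ψ₂⁰ = 0.4:
  ψ₂ = 0.400: g = -0.0621, g' = -0.620 → ψ₂ = 0.300
  ψ₂ = 0.300: g = -0.0038, g' = -0.550 → ψ₂ = 0.293
Converged at ψ₂ = 0.293.
  n-hexane: x = 0.431, y = 0.751
  MEK: x = 0.169, y = 0.175
  p-xylene: x = 0.193, y = 0.043
  n-nonane: x = 0.208, y = 0.031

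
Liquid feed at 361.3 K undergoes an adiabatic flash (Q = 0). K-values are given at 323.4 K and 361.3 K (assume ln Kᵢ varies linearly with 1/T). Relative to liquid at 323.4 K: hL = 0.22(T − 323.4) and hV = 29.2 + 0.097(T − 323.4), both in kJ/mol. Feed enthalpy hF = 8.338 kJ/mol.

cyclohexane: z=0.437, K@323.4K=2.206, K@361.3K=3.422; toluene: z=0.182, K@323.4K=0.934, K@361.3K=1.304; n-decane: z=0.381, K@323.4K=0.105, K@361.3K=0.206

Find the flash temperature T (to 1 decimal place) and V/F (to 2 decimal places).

Adiabatic flash: solve Rachford–Rice at each trial T, then check hF = ψ·hV(T) + (1−ψ)·hL(T).
  T = 323.4 K: K = (2.206, 0.934, 0.105), RR gives ψ = 0.197, H_out = 5.742 kJ/mol
  T = 361.3 K: K = (3.422, 1.304, 0.206), RR gives ψ = 0.521, H_out = 21.117 kJ/mol
  T = 342.4 K: K = (2.783, 1.114, 0.150), RR gives ψ = 0.385, H_out = 14.535 kJ/mol
  T = 332.9 K: K = (2.486, 1.023, 0.126), RR gives ψ = 0.302, H_out = 10.555 kJ/mol
  T = 328.1 K: K = (2.342, 0.978, 0.115), RR gives ψ = 0.252, H_out = 8.257 kJ/mol
  T = 330.5 K: K = (2.414, 1.000, 0.121), RR gives ψ = 0.278, H_out = 9.436 kJ/mol
Linear interpolation between T = 328.1 (H_out = 8.257) and T = 330.5 (H_out = 9.436) on hF = 8.338 gives T ≈ 328.3 K, at which ψ = 0.25.

T = 328.3 K, V/F = 0.25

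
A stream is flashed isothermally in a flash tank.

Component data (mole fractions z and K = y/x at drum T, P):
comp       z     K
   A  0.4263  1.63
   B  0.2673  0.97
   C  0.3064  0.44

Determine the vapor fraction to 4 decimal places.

Rachford–Rice: g(ψ) = Σ zᵢ(Kᵢ−1)/(1+ψ(Kᵢ−1)) = 0.
g(0) = ΣzᵢKᵢ − 1 = 0.0890 and g(1) = 1 − Σzᵢ/Kᵢ = -0.2335, so a root lies in (0, 1).
Newton–Raphson from ψ = 0.41:
  ψ = 0.4100: g = -0.01740, g' = -0.2690 → ψ = 0.3453
  ψ = 0.3453: g = -0.00024, g' = -0.2621 → ψ = 0.3444
Converged at ψ = 0.3444.

ψ = 0.3444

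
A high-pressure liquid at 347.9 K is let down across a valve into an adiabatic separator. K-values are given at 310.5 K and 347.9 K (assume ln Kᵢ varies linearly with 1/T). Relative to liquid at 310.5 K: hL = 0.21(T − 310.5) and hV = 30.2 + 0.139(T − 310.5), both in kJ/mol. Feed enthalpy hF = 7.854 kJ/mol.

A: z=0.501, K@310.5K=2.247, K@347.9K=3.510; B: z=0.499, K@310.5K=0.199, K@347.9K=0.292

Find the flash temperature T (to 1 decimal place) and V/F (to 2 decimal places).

Adiabatic flash: solve Rachford–Rice at each trial T, then check hF = ψ·hV(T) + (1−ψ)·hL(T).
  T = 310.5 K: K = (2.247, 0.199), RR gives ψ = 0.225, H_out = 6.804 kJ/mol
  T = 347.9 K: K = (3.510, 0.292), RR gives ψ = 0.509, H_out = 21.869 kJ/mol
  T = 329.2 K: K = (2.844, 0.244), RR gives ψ = 0.392, H_out = 15.241 kJ/mol
  T = 319.9 K: K = (2.538, 0.221), RR gives ψ = 0.319, H_out = 11.387 kJ/mol
  T = 315.2 K: K = (2.390, 0.210), RR gives ψ = 0.275, H_out = 9.206 kJ/mol
  T = 312.9 K: K = (2.320, 0.205), RR gives ψ = 0.252, H_out = 8.062 kJ/mol
Linear interpolation between T = 310.5 (H_out = 6.804) and T = 312.9 (H_out = 8.062) on hF = 7.854 gives T ≈ 312.5 K, at which ψ = 0.25.

T = 312.5 K, V/F = 0.25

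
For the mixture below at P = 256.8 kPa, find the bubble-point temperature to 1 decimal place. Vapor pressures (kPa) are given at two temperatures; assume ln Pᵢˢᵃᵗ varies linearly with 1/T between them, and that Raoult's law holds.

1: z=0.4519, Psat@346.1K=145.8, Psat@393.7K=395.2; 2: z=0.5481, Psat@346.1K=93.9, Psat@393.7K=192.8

T = 387.6 K

Bubble-point temperature: ΣzᵢPᵢˢᵃᵗ(T) = P. Interpolate ln Pᵢˢᵃᵗ = aᵢ + bᵢ/T.
  T = 346.1 K: ΣzᵢPᵢˢᵃᵗ = 117.35 kPa
  T = 393.7 K: ΣzᵢPᵢˢᵃᵗ = 284.26 kPa
  T = 369.9 K: ΣzᵢPᵢˢᵃᵗ = 187.49 kPa
  T = 381.8 K: ΣzᵢPᵢˢᵃᵗ = 232.24 kPa
  T = 387.8 K: ΣzᵢPᵢˢᵃᵗ = 257.53 kPa
  T = 384.8 K: ΣzᵢPᵢˢᵃᵗ = 244.65 kPa
  T = 386.3 K: ΣzᵢPᵢˢᵃᵗ = 251.03 kPa
Interpolating between 386.3 K and 387.8 K gives T ≈ 387.6 K.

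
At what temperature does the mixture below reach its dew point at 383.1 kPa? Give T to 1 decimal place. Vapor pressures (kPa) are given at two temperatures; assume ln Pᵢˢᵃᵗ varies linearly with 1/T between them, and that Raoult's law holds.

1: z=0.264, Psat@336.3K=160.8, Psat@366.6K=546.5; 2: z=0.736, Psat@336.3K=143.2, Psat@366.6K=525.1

Dew-point temperature: Σzᵢ·P/Pᵢˢᵃᵗ(T) = 1. Interpolate ln Pᵢˢᵃᵗ = aᵢ + bᵢ/T.
  T = 336.3 K: ΣzᵢP/Pᵢˢᵃᵗ = 2.5980
  T = 366.6 K: ΣzᵢP/Pᵢˢᵃᵗ = 0.7220
  T = 351.5 K: ΣzᵢP/Pᵢˢᵃᵗ = 1.3293
  T = 359.1 K: ΣzᵢP/Pᵢˢᵃᵗ = 0.9714
  T = 355.3 K: ΣzᵢP/Pᵢˢᵃᵗ = 1.1345
  T = 357.2 K: ΣzᵢP/Pᵢˢᵃᵗ = 1.0494
Interpolating between 357.2 K and 359.1 K gives T ≈ 358.4 K.

T = 358.4 K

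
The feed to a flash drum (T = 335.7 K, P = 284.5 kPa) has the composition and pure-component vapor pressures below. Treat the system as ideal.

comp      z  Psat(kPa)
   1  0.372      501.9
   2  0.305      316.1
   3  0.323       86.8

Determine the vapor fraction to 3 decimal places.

ψ = 0.250

Raoult's law: Kᵢ = Pᵢˢᵃᵗ/P = Pᵢˢᵃᵗ/284.5.
  K_1 = 501.9/284.5 = 1.76415, K_2 = 316.1/284.5 = 1.11107, K_3 = 86.8/284.5 = 0.30510
Material balance + equilibrium reduce to Σ zᵢ(Kᵢ−1)/(1+ψ(Kᵢ−1)) = 0.
Feasibility: ΣzᵢKᵢ = 1.094, Σzᵢ/Kᵢ = 1.544 — both > 1, two phases present.
Newton–Raphson from ψ = 0.5:
  ψ = 0.500: g = -0.1062, g' = -0.483 → ψ = 0.280
  ψ = 0.280: g = -0.0118, g' = -0.391 → ψ = 0.250
Converged at ψ = 0.250.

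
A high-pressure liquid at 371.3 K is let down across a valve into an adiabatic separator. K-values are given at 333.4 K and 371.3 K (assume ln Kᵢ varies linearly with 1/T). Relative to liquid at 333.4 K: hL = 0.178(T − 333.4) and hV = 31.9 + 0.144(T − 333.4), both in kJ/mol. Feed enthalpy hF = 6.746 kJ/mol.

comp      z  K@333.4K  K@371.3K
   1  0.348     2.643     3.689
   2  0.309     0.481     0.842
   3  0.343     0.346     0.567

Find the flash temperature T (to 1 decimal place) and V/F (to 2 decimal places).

Adiabatic flash: solve Rachford–Rice at each trial T, then check hF = ψ·hV(T) + (1−ψ)·hL(T).
  T = 333.4 K: K = (2.643, 0.481, 0.346), RR gives ψ = 0.192, H_out = 6.125 kJ/mol
  T = 371.3 K: K = (3.689, 0.842, 0.567), RR gives ψ = 0.834, H_out = 32.267 kJ/mol
  T = 352.4 K: K = (3.152, 0.647, 0.449), RR gives ψ = 0.449, H_out = 17.416 kJ/mol
  T = 342.9 K: K = (2.893, 0.560, 0.396), RR gives ψ = 0.313, H_out = 11.589 kJ/mol
  T = 338.1 K: K = (2.766, 0.519, 0.370), RR gives ψ = 0.251, H_out = 8.809 kJ/mol
  T = 335.8 K: K = (2.705, 0.500, 0.358), RR gives ψ = 0.222, H_out = 7.494 kJ/mol
Linear interpolation between T = 333.4 (H_out = 6.125) and T = 335.8 (H_out = 7.494) on hF = 6.746 gives T ≈ 334.5 K, at which ψ = 0.21.

T = 334.5 K, V/F = 0.21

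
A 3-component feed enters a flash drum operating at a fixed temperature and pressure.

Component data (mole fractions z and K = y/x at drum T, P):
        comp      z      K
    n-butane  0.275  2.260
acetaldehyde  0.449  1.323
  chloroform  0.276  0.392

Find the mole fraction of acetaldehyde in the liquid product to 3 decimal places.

x_acetaldehyde = 0.364

Rachford–Rice: g(ψ) = Σ zᵢ(Kᵢ−1)/(1+ψ(Kᵢ−1)) = 0.
Check two-phase: ΣzᵢKᵢ = 1.324 > 1 and Σzᵢ/Kᵢ = 1.165 > 1, so g(0) = 0.324 > 0 and g(1) = -0.165 < 0.
Iterate (Newton) starting at ψ = 0.5:
  ψ = 0.500: g = 0.0963, g' = -0.410 → ψ = 0.735
  ψ = 0.735: g = -0.0064, g' = -0.482 → ψ = 0.722
Converged at ψ = 0.722.
Compositions from xᵢ = zᵢ/(1+ψ(Kᵢ−1)), yᵢ = Kᵢxᵢ:
  n-butane: x = 0.144, y = 0.325
  acetaldehyde: x = 0.364, y = 0.482
  chloroform: x = 0.492, y = 0.193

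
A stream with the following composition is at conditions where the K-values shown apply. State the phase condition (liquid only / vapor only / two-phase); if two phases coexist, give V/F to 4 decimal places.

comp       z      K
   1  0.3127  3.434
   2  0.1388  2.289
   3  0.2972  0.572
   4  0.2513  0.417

ΣzᵢKᵢ = 1.6663; Σzᵢ/Kᵢ = 1.2739.
Both exceed 1, so a two-phase solution exists.
Iterate (Newton) starting at ψ = 0.4:
  ψ = 0.4000: g = 0.15915, g' = -0.8005 → ψ = 0.5988
  ψ = 0.5988: g = 0.01456, g' = -0.6802 → ψ = 0.6202
  ψ = 0.6202: g = 0.00005, g' = -0.6758 → ψ = 0.6203
Converged at ψ = 0.6203.

two-phase, V/F = 0.6203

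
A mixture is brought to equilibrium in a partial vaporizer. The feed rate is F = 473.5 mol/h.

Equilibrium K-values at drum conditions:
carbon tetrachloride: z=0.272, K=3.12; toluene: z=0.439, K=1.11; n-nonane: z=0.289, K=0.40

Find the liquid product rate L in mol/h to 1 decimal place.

L = 162.6 mol/h

Let β = V/F and solve Σ zᵢ(Kᵢ−1)/(1+β(Kᵢ−1)) = 0.
Feasibility: ΣzᵢKᵢ = 1.452, Σzᵢ/Kᵢ = 1.205 — both > 1, two phases present.
Newton–Raphson from β = 0.5:
  β = 0.500: g = 0.0780, g' = -0.505 → β = 0.654
  β = 0.654: g = 0.0011, g' = -0.501 → β = 0.657
Converged at β = 0.657.
Then V = β·F = 0.6566·473.5 = 310.9 mol/h and L = F − V = 162.6 mol/h.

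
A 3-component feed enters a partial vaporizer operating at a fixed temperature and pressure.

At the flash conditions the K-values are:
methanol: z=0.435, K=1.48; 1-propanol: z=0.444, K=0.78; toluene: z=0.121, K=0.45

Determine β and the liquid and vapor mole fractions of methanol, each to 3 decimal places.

Newton iteration, β⁰ = 0.5:
  β = 0.500: g = -0.0332, g' = -0.162 → β = 0.295
  β = 0.295: g = -0.0010, g' = -0.154 → β = 0.289
Converged at β = 0.289.
Compositions from xᵢ = zᵢ/(1+β(Kᵢ−1)), yᵢ = Kᵢxᵢ:
  methanol: x = 0.382, y = 0.565
  1-propanol: x = 0.474, y = 0.370
  toluene: x = 0.144, y = 0.065

β = 0.289, x_methanol = 0.382, y_methanol = 0.565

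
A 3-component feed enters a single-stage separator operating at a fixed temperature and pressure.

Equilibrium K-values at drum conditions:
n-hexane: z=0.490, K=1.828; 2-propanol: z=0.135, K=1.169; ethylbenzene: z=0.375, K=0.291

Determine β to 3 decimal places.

Newton iteration, β⁰ = 0.5:
  β = 0.500: g = -0.1039, g' = -0.624 → β = 0.333
  β = 0.333: g = -0.0086, g' = -0.533 → β = 0.317
Converged at β = 0.317.

β = 0.317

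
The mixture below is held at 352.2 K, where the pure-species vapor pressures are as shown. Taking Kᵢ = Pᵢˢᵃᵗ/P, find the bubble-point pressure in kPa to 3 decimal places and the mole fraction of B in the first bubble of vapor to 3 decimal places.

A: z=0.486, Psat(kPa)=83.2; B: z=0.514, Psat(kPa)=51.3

Pbub = 66.803 kPa, y_B = 0.395

At the bubble point ψ → 0, so ΣzᵢKᵢ = 1 with Kᵢ = Pᵢˢᵃᵗ/P ⇒ P = ΣzᵢPᵢˢᵃᵗ.
P = 0.486·83.2 + 0.514·51.3 = 66.803 kPa
yᵢ = zᵢPᵢˢᵃᵗ/P ⇒ y_B = 0.514·51.3/66.803 = 0.395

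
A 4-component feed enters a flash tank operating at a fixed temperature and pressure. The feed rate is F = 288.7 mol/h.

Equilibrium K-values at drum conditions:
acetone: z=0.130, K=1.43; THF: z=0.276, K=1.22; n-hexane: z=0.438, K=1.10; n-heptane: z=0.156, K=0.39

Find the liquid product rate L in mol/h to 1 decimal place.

Material balance + equilibrium reduce to Σ zᵢ(Kᵢ−1)/(1+V/F(Kᵢ−1)) = 0.
Check two-phase: ΣzᵢKᵢ = 1.065 > 1 and Σzᵢ/Kᵢ = 1.115 > 1, so g(0) = 0.065 > 0 and g(1) = -0.115 < 0.
Iterate (Newton) starting at V/F = 0.5:
  V/F = 0.500: g = 0.0055, g' = -0.151 → V/F = 0.536
Converged at V/F = 0.536.
Then V = V/F·F = 0.5355·288.7 = 154.6 mol/h and L = F − V = 134.1 mol/h.

L = 134.1 mol/h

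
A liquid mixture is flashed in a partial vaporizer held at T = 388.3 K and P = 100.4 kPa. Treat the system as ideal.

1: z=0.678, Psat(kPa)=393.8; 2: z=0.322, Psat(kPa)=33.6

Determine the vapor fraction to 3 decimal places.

ψ = 0.909

Raoult's law: Kᵢ = Pᵢˢᵃᵗ/P = Pᵢˢᵃᵗ/100.4.
  K_1 = 393.8/100.4 = 3.92231, K_2 = 33.6/100.4 = 0.33466
Material balance + equilibrium reduce to Σ zᵢ(Kᵢ−1)/(1+ψ(Kᵢ−1)) = 0.
g(0) = ΣzᵢKᵢ − 1 = 1.767 and g(1) = 1 − Σzᵢ/Kᵢ = -0.135, so a root lies in (0, 1).
Binary case is linear: z₁(K₁−1)(1+ψ(K₂−1)) + z₂(K₂−1)(1+ψ(K₁−1)) = 0
⇒ ψ = [z₁(K₁−1)+z₂(K₂−1)] / [−(K₁−1)(K₂−1)] = 1.7671/1.9443 = 0.909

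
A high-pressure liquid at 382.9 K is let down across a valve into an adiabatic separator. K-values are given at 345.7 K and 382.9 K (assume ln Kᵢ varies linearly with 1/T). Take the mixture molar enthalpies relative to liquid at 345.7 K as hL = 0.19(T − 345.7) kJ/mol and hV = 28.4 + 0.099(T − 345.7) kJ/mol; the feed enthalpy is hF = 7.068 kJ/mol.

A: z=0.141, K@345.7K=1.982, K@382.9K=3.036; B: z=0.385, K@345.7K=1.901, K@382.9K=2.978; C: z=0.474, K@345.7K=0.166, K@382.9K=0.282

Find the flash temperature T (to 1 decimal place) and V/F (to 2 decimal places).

T = 352.2 K, V/F = 0.21

Adiabatic flash: solve Rachford–Rice at each trial T, then check hF = ψ·hV(T) + (1−ψ)·hL(T).
  T = 345.7 K: K = (1.982, 1.901, 0.166), RR gives ψ = 0.117, H_out = 3.320 kJ/mol
  T = 382.9 K: K = (3.036, 2.978, 0.282), RR gives ψ = 0.495, H_out = 19.445 kJ/mol
  T = 364.3 K: K = (2.480, 2.407, 0.219), RR gives ψ = 0.341, H_out = 12.652 kJ/mol
  T = 355.0 K: K = (2.224, 2.146, 0.191), RR gives ψ = 0.244, H_out = 8.494 kJ/mol
  T = 350.4 K: K = (2.102, 2.023, 0.179), RR gives ψ = 0.186, H_out = 6.102 kJ/mol
  T = 352.7 K: K = (2.162, 2.084, 0.185), RR gives ψ = 0.216, H_out = 7.333 kJ/mol
Linear interpolation between T = 350.4 (H_out = 6.102) and T = 352.7 (H_out = 7.333) on hF = 7.068 gives T ≈ 352.2 K, at which ψ = 0.21.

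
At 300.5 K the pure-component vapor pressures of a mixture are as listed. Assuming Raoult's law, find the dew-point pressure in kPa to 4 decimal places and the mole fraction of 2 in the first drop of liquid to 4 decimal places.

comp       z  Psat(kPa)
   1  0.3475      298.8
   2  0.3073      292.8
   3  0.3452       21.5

Pdew = 54.7396 kPa, x_2 = 0.0575

At the dew point ψ → 1, so Σzᵢ/Kᵢ = 1 with Kᵢ = Pᵢˢᵃᵗ/P ⇒ 1/P = Σzᵢ/Pᵢˢᵃᵗ.
1/P = 0.3475/298.8 + 0.3073/292.8 + 0.3452/21.5 = 0.0182683 ⇒ P = 54.7396 kPa
xᵢ = zᵢP/Pᵢˢᵃᵗ ⇒ x_2 = 0.3073·54.7396/292.8 = 0.0575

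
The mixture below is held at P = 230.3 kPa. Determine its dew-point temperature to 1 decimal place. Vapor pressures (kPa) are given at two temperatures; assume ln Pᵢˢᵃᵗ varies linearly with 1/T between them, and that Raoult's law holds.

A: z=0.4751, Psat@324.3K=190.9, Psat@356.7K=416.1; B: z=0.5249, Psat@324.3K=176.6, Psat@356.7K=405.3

T = 332.9 K

Dew-point temperature: Σzᵢ·P/Pᵢˢᵃᵗ(T) = 1. Interpolate ln Pᵢˢᵃᵗ = aᵢ + bᵢ/T.
  T = 324.3 K: ΣzᵢP/Pᵢˢᵃᵗ = 1.2577
  T = 356.7 K: ΣzᵢP/Pᵢˢᵃᵗ = 0.5612
  T = 340.5 K: ΣzᵢP/Pᵢˢᵃᵗ = 0.8241
  T = 332.4 K: ΣzᵢP/Pᵢˢᵃᵗ = 1.0128
  T = 336.4 K: ΣzᵢP/Pᵢˢᵃᵗ = 0.9136
  T = 334.4 K: ΣzᵢP/Pᵢˢᵃᵗ = 0.9616
Interpolating between 332.4 K and 334.4 K gives T ≈ 332.9 K.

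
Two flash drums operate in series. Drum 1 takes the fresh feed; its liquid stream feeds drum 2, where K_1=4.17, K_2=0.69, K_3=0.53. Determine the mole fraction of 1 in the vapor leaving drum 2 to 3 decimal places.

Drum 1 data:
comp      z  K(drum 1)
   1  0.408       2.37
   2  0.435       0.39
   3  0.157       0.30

Drum 1:
Iterate (Newton) starting at ψ₁ = 0.52:
  ψ₁ = 0.520: g = -0.2350, g' = -0.799 → ψ₁ = 0.226
  ψ₁ = 0.226: g = -0.0113, g' = -0.773 → ψ₁ = 0.211
Converged at ψ₁ = 0.211.
Drum-1 compositions:
  1: x = 0.316, y = 0.750
  2: x = 0.499, y = 0.195
  3: x = 0.184, y = 0.055
Drum-2 feed = drum-1 liquid: z₂ = (0.3165, 0.4993, 0.1842).
Drum 2:
Rachford–Rice: g(ψ₂) = Σ zᵢ(Kᵢ−1)/(1+ψ₂(Kᵢ−1)) = 0.
Check two-phase: ΣzᵢKᵢ = 1.762 > 1 and Σzᵢ/Kᵢ = 1.147 > 1, so g(0) = 0.762 > 0 and g(1) = -0.147 < 0.
Newton–Raphson from ψ₂ = 0.5:
  ψ₂ = 0.500: g = 0.0917, g' = -0.613 → ψ₂ = 0.650
  ψ₂ = 0.650: g = 0.0094, g' = -0.499 → ψ₂ = 0.669
Converged at ψ₂ = 0.669.
  1: x = 0.101, y = 0.423
  2: x = 0.630, y = 0.435
  3: x = 0.269, y = 0.142

y_1 (drum 2) = 0.423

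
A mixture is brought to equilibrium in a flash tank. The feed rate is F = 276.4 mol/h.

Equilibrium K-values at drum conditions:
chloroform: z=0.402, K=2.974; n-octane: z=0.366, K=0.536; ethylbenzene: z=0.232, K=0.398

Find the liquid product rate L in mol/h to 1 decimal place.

Rachford–Rice: g(V/F) = Σ zᵢ(Kᵢ−1)/(1+V/F(Kᵢ−1)) = 0.
Check two-phase: ΣzᵢKᵢ = 1.484 > 1 and Σzᵢ/Kᵢ = 1.401 > 1, so g(0) = 0.484 > 0 and g(1) = -0.401 < 0.
Newton iteration, V/F⁰ = 0.41:
  V/F = 0.410: g = 0.0434, g' = -0.747 → V/F = 0.468
  V/F = 0.468: g = 0.0010, g' = -0.715 → V/F = 0.470
Converged at V/F = 0.470.
Then V = V/F·F = 0.4695·276.4 = 129.8 mol/h and L = F − V = 146.6 mol/h.

L = 146.6 mol/h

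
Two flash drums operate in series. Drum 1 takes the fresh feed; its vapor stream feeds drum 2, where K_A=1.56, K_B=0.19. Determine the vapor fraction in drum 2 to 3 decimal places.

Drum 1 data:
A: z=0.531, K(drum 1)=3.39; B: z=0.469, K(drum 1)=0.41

Drum 1:
Material balance + equilibrium reduce to Σ zᵢ(Kᵢ−1)/(1+ψ₁(Kᵢ−1)) = 0.
Check two-phase: ΣzᵢKᵢ = 1.992 > 1 and Σzᵢ/Kᵢ = 1.301 > 1, so g(0) = 0.992 > 0 and g(1) = -0.301 < 0.
Binary case is linear: z₁(K₁−1)(1+ψ₁(K₂−1)) + z₂(K₂−1)(1+ψ₁(K₁−1)) = 0
⇒ ψ₁ = [z₁(K₁−1)+z₂(K₂−1)] / [−(K₁−1)(K₂−1)] = 0.9924/1.4101 = 0.704
Drum-1 compositions:
  A: x = 0.198, y = 0.671
  B: x = 0.802, y = 0.329
Drum-2 feed = drum-1 vapor: z₂ = (0.6712, 0.3288).
Drum 2:
Binary case is linear: z₁(K₁−1)(1+ψ₂(K₂−1)) + z₂(K₂−1)(1+ψ₂(K₁−1)) = 0
⇒ ψ₂ = [z₁(K₁−1)+z₂(K₂−1)] / [−(K₁−1)(K₂−1)] = 0.1095/0.4536 = 0.241
  A: x = 0.591, y = 0.922
  B: x = 0.409, y = 0.078

V/F (drum 2) = 0.241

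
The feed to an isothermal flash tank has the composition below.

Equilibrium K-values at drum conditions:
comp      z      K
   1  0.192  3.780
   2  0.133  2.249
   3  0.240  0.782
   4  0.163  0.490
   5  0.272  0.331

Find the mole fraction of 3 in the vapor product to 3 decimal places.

y_3 = 0.203

Rachford–Rice: g(V/F) = Σ zᵢ(Kᵢ−1)/(1+V/F(Kᵢ−1)) = 0.
Feasibility: ΣzᵢKᵢ = 1.382, Σzᵢ/Kᵢ = 1.571 — both > 1, two phases present.
Newton–Raphson from V/F = 0.5:
  V/F = 0.500: g = -0.1181, g' = -0.704 → V/F = 0.332
  V/F = 0.332: g = 0.0045, g' = -0.781 → V/F = 0.338
Converged at V/F = 0.338.
Compositions from xᵢ = zᵢ/(1+V/F(Kᵢ−1)), yᵢ = Kᵢxᵢ:
  1: x = 0.099, y = 0.374
  2: x = 0.094, y = 0.210
  3: x = 0.259, y = 0.203
  4: x = 0.197, y = 0.097
  5: x = 0.351, y = 0.116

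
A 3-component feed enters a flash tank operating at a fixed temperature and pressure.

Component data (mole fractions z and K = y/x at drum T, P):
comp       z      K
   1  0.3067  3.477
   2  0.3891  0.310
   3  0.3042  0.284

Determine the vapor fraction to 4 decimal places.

Rachford–Rice: g(ψ) = Σ zᵢ(Kᵢ−1)/(1+ψ(Kᵢ−1)) = 0.
g(0) = ΣzᵢKᵢ − 1 = 0.2734 and g(1) = 1 − Σzᵢ/Kᵢ = -1.4145, so a root lies in (0, 1).
Newton–Raphson from ψ = 0.57:
  ψ = 0.5700: g = -0.49554, g' = -1.2719 → ψ = 0.1804
  ψ = 0.1804: g = -0.03170, g' = -1.3462 → ψ = 0.1569
  ψ = 0.1569: g = 0.00069, g' = -1.4069 → ψ = 0.1573
Converged at ψ = 0.1573.

ψ = 0.1573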